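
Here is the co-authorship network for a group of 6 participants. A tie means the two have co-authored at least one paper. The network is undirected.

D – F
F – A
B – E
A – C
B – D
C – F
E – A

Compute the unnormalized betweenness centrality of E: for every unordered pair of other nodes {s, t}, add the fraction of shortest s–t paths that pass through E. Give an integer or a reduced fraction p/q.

Pairs whose geodesics pass through E — C–B: 1/2; A–B: 1.
All other pairs contribute 0.
Summing the contributions gives betweenness(E) = 3/2.

3/2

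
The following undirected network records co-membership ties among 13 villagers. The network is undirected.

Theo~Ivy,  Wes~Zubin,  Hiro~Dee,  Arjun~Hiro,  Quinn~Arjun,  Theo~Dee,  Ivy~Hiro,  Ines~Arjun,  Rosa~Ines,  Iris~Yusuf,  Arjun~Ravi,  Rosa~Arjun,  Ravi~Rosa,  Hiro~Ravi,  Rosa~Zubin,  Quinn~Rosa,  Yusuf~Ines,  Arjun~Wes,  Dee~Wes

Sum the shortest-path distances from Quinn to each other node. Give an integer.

29

Distances from Quinn: Arjun:1, Dee:3, Hiro:2, Ines:2, Iris:4, Ivy:3, Ravi:2, Rosa:1, Theo:4, Wes:2, Yusuf:3, Zubin:2.
Sum = 1 + 3 + 2 + 2 + 4 + 3 + 2 + 1 + 4 + 2 + 3 + 2 = 29.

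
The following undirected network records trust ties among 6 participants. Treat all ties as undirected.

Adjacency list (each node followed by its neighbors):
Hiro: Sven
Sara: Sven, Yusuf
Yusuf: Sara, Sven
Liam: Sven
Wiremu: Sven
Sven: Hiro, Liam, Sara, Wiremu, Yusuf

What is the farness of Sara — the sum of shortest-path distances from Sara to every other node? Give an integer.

Distances from Sara: Hiro:2, Liam:2, Sven:1, Wiremu:2, Yusuf:1.
Sum = 2 + 2 + 1 + 2 + 1 = 8.

8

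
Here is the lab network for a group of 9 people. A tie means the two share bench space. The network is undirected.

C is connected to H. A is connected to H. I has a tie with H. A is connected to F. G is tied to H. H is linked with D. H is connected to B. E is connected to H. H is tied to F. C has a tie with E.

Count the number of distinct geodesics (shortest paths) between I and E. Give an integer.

1

The shortest distance is 2, and the only length-2 path is I–H–E. So there is exactly 1 shortest path.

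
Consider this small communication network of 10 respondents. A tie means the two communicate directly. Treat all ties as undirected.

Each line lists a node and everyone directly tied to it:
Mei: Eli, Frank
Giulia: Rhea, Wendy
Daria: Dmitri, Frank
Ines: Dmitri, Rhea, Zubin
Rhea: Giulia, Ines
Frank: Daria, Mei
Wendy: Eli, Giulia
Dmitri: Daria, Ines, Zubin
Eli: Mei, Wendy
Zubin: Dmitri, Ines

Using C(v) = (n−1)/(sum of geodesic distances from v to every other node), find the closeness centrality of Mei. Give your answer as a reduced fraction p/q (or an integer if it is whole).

Distances from Mei: Daria:2, Dmitri:3, Eli:1, Frank:1, Giulia:3, Ines:4, Rhea:4, Wendy:2, Zubin:4. Sum = 24.
n = 10, so closeness = 9/24 = 3/8.

3/8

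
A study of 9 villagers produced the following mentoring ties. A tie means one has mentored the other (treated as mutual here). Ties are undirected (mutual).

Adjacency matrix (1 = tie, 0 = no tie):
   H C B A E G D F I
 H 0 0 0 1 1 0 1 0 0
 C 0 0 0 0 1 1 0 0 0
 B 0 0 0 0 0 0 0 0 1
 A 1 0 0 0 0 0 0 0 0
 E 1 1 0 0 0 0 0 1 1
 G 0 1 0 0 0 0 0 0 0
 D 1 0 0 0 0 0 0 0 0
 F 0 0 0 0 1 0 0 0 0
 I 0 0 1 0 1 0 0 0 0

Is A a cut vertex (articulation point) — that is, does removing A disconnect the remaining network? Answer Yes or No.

Even without A, every remaining node can still reach every other (the residual graph is connected), so A is not a cut vertex.

No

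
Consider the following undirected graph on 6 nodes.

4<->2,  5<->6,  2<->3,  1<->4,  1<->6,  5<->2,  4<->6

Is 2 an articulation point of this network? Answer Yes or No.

Removing 2 leaves {1, 4, 5, and 6} with no path to {3}, so the network splits into 2 components. 2 is a cut vertex.

Yes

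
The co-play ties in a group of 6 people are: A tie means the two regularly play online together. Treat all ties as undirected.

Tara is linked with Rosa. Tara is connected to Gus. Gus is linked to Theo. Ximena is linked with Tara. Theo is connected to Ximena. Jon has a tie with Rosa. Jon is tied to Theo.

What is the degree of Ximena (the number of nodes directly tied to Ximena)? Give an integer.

2

Ximena is directly tied to Tara and Theo. That is 2 neighbors, so the degree of Ximena is 2.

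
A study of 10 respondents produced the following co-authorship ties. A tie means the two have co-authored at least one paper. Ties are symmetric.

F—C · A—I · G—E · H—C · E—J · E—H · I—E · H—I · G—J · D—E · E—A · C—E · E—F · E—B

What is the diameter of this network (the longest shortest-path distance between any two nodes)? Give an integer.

Eccentricity of each node (its greatest distance to any other): A:2, B:2, C:2, D:2, E:1, F:2, G:2, H:2, I:2, J:2.
The maximum eccentricity is 2, realized for instance by the pair A–C via A – E – C. So the diameter is 2.

2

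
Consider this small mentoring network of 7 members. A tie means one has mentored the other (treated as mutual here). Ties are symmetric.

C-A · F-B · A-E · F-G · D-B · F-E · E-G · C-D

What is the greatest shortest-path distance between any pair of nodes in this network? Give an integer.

Eccentricity of each node (its greatest distance to any other): A:3, B:3, C:3, D:3, E:3, F:3, G:3.
The maximum eccentricity is 3, realized for instance by the pair A–B via A – C – D – B. So the diameter is 3.

3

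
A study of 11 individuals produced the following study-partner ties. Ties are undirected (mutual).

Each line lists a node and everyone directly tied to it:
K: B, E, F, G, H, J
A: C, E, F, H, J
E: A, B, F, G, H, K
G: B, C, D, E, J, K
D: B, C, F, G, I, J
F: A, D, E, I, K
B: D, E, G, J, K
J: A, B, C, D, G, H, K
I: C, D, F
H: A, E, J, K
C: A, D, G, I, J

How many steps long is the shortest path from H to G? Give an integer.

2

One shortest route is H – J – G, which uses 2 edges, and H and G are not directly tied, so nothing shorter exists. So d(H,G) = 2.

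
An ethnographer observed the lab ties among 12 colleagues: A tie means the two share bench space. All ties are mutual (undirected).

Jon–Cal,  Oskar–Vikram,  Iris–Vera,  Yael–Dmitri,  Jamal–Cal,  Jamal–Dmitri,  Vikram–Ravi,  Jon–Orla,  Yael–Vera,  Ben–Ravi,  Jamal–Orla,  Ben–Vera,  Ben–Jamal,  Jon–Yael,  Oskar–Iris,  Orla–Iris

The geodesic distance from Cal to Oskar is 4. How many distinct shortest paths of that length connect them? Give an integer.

The shortest distance is 4. The length-4 paths are: Cal–Jamal–Orla–Iris–Oskar; Cal–Jon–Orla–Iris–Oskar.
That gives 2 distinct shortest paths.

2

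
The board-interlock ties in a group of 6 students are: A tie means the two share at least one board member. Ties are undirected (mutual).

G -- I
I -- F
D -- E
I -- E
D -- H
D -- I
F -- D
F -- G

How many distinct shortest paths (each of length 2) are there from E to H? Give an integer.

The shortest distance is 2, and the only length-2 path is E–D–H. So there is exactly 1 shortest path.

1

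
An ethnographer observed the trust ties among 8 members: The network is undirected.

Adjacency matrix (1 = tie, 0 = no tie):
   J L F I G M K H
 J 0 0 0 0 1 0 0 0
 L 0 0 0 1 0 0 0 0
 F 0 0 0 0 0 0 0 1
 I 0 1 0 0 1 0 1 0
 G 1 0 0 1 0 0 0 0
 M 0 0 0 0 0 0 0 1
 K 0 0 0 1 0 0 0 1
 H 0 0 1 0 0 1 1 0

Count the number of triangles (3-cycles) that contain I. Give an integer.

I's neighbors are G, K, and L, but none of them are tied to each other, so no triangle contains I.

0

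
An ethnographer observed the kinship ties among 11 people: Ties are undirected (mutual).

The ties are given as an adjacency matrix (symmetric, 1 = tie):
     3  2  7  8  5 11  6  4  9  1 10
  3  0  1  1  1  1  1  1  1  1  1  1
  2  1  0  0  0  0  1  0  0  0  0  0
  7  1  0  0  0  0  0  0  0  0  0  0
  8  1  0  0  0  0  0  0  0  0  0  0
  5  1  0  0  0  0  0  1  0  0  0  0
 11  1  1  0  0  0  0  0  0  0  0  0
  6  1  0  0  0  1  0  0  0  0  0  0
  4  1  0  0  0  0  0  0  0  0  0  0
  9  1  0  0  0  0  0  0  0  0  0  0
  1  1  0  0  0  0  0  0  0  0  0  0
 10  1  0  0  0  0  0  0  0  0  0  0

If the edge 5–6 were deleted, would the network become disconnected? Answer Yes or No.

No

Even without that edge, 5 still reaches 6 via 5 – 3 – 6, so the network stays connected. Not a bridge.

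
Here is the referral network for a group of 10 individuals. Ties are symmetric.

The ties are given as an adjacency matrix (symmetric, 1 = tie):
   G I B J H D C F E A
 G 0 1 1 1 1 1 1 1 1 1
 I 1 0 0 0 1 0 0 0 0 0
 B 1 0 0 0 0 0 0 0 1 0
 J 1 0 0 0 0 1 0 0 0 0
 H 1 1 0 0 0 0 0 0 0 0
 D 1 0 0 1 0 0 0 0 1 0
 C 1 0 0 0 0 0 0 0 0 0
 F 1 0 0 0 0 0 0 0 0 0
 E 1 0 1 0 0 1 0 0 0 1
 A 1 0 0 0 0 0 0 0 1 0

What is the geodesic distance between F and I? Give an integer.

2

One shortest route is F – G – I, which uses 2 edges, and F and I are not directly tied, so nothing shorter exists. So d(F,I) = 2.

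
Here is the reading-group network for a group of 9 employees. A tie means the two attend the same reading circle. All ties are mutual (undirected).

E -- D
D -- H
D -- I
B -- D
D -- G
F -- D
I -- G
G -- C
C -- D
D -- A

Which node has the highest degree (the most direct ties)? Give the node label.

Degrees — A:1, B:1, C:2, D:8, E:1, F:1, G:3, H:1, I:2.
The maximum is 8, attained only by D.

D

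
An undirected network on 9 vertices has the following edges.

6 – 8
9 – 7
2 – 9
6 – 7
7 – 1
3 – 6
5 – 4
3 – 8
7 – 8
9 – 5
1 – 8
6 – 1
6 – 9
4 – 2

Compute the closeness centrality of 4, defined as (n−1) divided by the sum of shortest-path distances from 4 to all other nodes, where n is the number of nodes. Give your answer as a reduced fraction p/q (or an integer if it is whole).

4/11

Distances from 4: 1:4, 2:1, 3:4, 5:1, 6:3, 7:3, 8:4, 9:2. Sum = 22.
n = 9, so closeness = 8/22 = 4/11.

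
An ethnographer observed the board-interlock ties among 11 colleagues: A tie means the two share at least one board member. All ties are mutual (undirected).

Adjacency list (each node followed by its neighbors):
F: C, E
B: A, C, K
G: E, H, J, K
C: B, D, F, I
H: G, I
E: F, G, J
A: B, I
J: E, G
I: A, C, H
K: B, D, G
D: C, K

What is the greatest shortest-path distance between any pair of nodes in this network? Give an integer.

Eccentricity of each node (its greatest distance to any other): A:4, B:3, C:3, D:3, E:4, F:3, G:3, H:3, I:3, J:4, K:3.
The maximum eccentricity is 4, realized for instance by the pair J–A via J – G – K – B – A. So the diameter is 4.

4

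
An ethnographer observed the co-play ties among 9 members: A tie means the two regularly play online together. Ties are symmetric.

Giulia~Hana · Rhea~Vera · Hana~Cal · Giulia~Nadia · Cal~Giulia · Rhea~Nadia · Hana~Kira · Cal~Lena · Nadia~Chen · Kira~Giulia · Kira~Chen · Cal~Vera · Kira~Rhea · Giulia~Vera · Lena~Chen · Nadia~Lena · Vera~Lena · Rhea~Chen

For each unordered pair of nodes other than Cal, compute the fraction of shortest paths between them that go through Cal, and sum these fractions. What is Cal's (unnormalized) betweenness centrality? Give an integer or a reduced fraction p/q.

Pairs whose geodesics pass through Cal — Lena–Hana: 1; Lena–Giulia: 1/3; Hana–Vera: 1/2.
All other pairs contribute 0.
Summing the contributions gives betweenness(Cal) = 11/6.

11/6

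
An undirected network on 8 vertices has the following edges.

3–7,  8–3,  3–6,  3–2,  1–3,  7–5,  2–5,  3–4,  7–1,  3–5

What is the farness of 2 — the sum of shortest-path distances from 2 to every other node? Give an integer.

Distances from 2: 1:2, 3:1, 4:2, 5:1, 6:2, 7:2, 8:2.
Sum = 2 + 1 + 2 + 1 + 2 + 2 + 2 = 12.

12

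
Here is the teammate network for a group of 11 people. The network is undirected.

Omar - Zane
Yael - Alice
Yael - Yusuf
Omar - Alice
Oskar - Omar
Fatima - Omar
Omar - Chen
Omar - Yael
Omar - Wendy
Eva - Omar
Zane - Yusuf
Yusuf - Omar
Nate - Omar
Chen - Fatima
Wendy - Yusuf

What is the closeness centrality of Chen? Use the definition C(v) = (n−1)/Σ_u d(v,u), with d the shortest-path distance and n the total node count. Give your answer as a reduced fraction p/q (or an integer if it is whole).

5/9

Distances from Chen: Alice:2, Eva:2, Fatima:1, Nate:2, Omar:1, Oskar:2, Wendy:2, Yael:2, Yusuf:2, Zane:2. Sum = 18.
n = 11, so closeness = 10/18 = 5/9.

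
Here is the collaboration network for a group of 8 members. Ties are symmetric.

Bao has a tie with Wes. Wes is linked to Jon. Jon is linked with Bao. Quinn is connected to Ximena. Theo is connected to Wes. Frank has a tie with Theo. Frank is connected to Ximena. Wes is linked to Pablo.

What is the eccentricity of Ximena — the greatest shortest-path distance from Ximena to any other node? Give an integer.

4

Distances from Ximena: Bao:4, Frank:1, Jon:4, Pablo:4, Quinn:1, Theo:2, Wes:3.
The largest is 4 (to Pablo, Jon, and Bao), so the eccentricity of Ximena is 4.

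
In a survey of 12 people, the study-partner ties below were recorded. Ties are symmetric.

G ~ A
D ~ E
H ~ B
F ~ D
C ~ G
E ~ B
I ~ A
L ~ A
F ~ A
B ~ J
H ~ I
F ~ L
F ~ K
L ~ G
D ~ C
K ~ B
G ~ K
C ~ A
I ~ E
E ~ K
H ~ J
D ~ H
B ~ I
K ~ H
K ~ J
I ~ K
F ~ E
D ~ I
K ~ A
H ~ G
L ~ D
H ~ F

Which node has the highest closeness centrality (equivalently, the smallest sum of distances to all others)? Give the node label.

Farness (sum of distances to all others) for each node — A:16, B:19, C:21, D:16, E:17, F:16, G:17, H:15, I:16, J:21, K:14, L:20.
The smallest farness is 14, for K, so K has the highest closeness.

K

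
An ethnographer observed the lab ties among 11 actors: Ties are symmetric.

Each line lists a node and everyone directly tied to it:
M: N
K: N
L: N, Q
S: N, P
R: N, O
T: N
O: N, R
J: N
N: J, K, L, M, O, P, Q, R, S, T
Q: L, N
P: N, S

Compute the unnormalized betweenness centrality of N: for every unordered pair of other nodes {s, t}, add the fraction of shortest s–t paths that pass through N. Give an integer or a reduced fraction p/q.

Pairs whose geodesics pass through N — M–O: 1; M–L: 1; M–S: 1; M–Q: 1; M–R: 1; M–K: 1; M–J: 1; M–T: 1; M–P: 1; O–L: 1; O–S: 1; O–Q: 1; O–K: 1; O–J: 1 … (+28 more pairs).
All other pairs contribute 0.
Summing the contributions gives betweenness(N) = 42.

42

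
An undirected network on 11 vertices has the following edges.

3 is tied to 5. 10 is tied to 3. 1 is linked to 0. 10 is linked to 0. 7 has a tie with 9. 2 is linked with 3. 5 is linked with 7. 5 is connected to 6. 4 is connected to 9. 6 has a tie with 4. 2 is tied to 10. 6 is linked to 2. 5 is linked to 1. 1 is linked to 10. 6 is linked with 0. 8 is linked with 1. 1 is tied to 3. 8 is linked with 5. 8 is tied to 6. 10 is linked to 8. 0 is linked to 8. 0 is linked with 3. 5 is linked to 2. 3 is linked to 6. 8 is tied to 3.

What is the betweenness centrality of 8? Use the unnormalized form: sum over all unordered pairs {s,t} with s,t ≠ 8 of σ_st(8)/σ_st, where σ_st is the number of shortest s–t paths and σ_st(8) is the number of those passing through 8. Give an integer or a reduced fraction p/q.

Pairs whose geodesics pass through 8 — 7–0: 1/4; 7–10: 1/4; 9–10: 2/8; 4–1: 1/4; 4–10: 1/4; 1–6: 1/4; 0–5: 1/4; 10–5: 1/4; 10–6: 1/4.
All other pairs contribute 0.
Summing the contributions gives betweenness(8) = 9/4.

9/4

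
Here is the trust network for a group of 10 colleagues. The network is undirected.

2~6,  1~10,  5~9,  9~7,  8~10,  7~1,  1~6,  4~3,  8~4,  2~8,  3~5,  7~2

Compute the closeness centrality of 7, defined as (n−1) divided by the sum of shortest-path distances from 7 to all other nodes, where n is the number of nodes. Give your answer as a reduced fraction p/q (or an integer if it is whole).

Distances from 7: 1:1, 2:1, 3:3, 4:3, 5:2, 6:2, 8:2, 9:1, 10:2. Sum = 17.
n = 10, so closeness = 9/17.

9/17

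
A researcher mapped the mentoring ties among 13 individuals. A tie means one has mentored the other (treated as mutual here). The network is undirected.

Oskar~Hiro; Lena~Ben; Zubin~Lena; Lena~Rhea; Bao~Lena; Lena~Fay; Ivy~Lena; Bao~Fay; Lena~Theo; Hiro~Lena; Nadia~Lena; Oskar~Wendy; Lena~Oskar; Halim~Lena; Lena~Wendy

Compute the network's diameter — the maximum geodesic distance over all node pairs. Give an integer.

Eccentricity of each node (its greatest distance to any other): Bao:2, Ben:2, Fay:2, Halim:2, Hiro:2, Ivy:2, Lena:1, Nadia:2, Oskar:2, Rhea:2, Theo:2, Wendy:2, Zubin:2.
The maximum eccentricity is 2, realized for instance by the pair Nadia–Theo via Nadia – Lena – Theo. So the diameter is 2.

2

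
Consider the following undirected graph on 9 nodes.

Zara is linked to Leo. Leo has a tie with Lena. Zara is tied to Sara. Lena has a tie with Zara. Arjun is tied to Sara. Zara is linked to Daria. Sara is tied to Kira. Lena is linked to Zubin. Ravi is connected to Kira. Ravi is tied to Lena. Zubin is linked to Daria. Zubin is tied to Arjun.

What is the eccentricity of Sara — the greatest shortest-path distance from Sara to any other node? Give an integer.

Distances from Sara: Arjun:1, Daria:2, Kira:1, Lena:2, Leo:2, Ravi:2, Zara:1, Zubin:2.
The largest is 2 (to Lena, Leo, Daria, Zubin, and Ravi), so the eccentricity of Sara is 2.

2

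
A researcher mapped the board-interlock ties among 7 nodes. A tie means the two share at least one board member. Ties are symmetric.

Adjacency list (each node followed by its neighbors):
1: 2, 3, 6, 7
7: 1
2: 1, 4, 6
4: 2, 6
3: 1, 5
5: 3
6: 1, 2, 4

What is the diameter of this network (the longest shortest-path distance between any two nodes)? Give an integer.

4

Eccentricity of each node (its greatest distance to any other): 1:2, 2:3, 3:3, 4:4, 5:4, 6:3, 7:3.
The maximum eccentricity is 4, realized for instance by the pair 4–5 via 4 – 2 – 1 – 3 – 5. So the diameter is 4.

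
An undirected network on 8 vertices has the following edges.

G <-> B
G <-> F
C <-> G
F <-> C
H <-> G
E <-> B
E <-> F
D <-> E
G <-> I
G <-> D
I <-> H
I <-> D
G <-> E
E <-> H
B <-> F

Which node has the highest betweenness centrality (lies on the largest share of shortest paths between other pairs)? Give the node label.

G

Unnormalized betweenness of each node: B:0, C:0, D:1/3, E:7/3, F:1, G:26/3, H:1/3, I:1/3.
G has the largest value, 26/3, making it the main broker — the node through which the most shortest paths run.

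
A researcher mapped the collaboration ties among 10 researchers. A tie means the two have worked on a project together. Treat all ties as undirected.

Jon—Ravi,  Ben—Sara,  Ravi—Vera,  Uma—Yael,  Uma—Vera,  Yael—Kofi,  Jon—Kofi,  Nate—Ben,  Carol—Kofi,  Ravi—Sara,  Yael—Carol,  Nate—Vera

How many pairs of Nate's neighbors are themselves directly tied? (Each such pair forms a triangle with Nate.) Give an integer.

Nate's neighbors are Ben and Vera, but none of them are tied to each other, so no triangle contains Nate.

0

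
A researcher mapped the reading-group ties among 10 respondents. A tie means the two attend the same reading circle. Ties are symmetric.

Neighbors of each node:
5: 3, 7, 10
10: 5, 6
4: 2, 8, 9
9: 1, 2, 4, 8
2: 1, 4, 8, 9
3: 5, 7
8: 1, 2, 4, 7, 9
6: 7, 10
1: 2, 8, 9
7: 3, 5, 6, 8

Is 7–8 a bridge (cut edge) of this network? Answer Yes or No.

Yes

Without the 7–8 edge there is no alternate route between 7 and 8, so the network disconnects. It is a bridge.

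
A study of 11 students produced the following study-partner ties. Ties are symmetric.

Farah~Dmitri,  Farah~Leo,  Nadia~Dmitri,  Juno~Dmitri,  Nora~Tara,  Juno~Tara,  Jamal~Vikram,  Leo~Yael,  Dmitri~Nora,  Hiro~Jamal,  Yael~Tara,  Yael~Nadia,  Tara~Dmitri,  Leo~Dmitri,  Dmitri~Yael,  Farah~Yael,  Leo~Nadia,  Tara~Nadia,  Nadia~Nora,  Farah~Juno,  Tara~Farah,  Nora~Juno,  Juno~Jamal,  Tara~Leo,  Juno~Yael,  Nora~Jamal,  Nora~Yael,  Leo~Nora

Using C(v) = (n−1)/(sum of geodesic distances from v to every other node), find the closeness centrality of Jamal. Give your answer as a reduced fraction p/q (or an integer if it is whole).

Distances from Jamal: Dmitri:2, Farah:2, Hiro:1, Juno:1, Leo:2, Nadia:2, Nora:1, Tara:2, Vikram:1, Yael:2. Sum = 16.
n = 11, so closeness = 10/16 = 5/8.

5/8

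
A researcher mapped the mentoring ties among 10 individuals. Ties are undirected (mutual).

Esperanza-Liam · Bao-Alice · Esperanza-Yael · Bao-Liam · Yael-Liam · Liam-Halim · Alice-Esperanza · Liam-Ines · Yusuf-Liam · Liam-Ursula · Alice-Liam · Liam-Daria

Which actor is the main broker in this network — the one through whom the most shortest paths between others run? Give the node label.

Liam

Unnormalized betweenness of each node: Alice:1/2, Bao:0, Daria:0, Esperanza:1/2, Halim:0, Ines:0, Liam:32, Ursula:0, Yael:0, Yusuf:0.
Liam has the largest value, 32, making it the main broker — the node through which the most shortest paths run.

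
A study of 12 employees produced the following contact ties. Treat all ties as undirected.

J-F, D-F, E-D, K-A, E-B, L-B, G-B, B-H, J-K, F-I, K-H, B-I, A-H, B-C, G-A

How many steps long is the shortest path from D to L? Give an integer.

One shortest route is D – E – B – L, which uses 3 edges, and at distance 2 from D we only reach {B, I, J}, which does not include L. So d(D,L) = 3.

3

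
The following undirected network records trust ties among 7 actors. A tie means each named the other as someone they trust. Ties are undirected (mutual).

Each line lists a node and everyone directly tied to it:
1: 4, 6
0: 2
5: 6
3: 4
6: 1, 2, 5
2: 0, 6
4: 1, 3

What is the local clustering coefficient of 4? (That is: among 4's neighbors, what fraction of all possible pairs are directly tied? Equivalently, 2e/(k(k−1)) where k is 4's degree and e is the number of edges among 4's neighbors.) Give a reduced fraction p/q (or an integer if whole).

4's neighbors: 1 and 3 (k = 2).
Possible neighbor pairs: C(2,2) = 1. Edges among them: none → e = 0.
Clustering(4) = 0/1.

0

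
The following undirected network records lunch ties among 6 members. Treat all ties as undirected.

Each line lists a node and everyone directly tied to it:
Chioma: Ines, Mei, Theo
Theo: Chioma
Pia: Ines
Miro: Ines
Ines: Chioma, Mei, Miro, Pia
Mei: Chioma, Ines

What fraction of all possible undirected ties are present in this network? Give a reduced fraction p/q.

There are 6 edges and 6 nodes, so the maximum possible is C(6,2) = 15.
Density = 6/15 = 2/5.

2/5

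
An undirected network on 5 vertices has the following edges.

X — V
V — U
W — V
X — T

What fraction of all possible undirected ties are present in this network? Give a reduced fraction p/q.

There are 4 edges and 5 nodes, so the maximum possible is C(5,2) = 10.
Density = 4/10 = 2/5.

2/5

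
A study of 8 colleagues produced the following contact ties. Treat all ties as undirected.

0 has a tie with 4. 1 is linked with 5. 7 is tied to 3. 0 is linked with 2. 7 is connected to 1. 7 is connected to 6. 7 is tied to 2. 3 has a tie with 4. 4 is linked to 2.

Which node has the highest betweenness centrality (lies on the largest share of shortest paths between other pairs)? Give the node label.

7

Unnormalized betweenness of each node: 0:0, 1:6, 2:6, 3:2, 4:3/2, 5:0, 6:0, 7:29/2.
7 has the largest value, 29/2, making it the main broker — the node through which the most shortest paths run.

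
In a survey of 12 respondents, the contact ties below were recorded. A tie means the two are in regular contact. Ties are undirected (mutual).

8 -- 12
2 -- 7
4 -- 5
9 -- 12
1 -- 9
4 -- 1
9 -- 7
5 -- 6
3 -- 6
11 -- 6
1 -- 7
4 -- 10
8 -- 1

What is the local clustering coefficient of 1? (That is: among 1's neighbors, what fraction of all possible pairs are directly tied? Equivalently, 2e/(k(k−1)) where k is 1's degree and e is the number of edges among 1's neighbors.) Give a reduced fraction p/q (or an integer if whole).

1's neighbors: 4, 7, 8, and 9 (k = 4).
Possible neighbor pairs: C(4,2) = 6. Edges among them: 7–9 → e = 1.
Clustering(1) = 1/6.

1/6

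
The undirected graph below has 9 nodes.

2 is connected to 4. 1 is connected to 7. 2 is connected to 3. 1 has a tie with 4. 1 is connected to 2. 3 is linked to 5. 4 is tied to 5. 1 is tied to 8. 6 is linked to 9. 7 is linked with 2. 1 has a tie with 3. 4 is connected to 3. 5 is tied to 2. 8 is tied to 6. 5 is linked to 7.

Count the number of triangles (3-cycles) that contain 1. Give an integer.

1's neighbors: 2, 3, 4, 7, and 8.
Neighbor pairs that are themselves tied: 1–2–3; 1–2–4; 1–2–7; 1–3–4. Each forms one triangle with 1, for 4 in total.

4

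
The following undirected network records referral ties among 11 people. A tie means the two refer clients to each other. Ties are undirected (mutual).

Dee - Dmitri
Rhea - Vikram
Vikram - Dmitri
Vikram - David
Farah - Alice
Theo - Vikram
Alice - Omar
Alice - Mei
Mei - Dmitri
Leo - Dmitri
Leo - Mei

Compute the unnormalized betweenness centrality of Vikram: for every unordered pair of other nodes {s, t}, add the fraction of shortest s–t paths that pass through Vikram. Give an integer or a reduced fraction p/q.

24

Pairs whose geodesics pass through Vikram — Rhea–Alice: 1; Rhea–Omar: 1; Rhea–Farah: 1; Rhea–Mei: 1; Rhea–Leo: 1; Rhea–Theo: 1; Rhea–Dee: 1; Rhea–Dmitri: 1; Rhea–David: 1; Alice–Theo: 1; Alice–David: 1; Omar–Theo: 1; Omar–David: 1; Farah–Theo: 1 … (+10 more pairs).
All other pairs contribute 0.
Summing the contributions gives betweenness(Vikram) = 24.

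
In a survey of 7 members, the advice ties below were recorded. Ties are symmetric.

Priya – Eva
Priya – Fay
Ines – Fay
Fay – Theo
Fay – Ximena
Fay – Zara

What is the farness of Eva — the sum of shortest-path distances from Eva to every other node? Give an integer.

15

Distances from Eva: Fay:2, Ines:3, Priya:1, Theo:3, Ximena:3, Zara:3.
Sum = 2 + 3 + 1 + 3 + 3 + 3 = 15.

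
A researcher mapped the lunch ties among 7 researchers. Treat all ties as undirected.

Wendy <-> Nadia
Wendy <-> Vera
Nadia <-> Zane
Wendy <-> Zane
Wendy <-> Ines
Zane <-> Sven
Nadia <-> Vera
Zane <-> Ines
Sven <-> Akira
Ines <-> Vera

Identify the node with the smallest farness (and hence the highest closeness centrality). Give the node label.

Farness (sum of distances to all others) for each node — Akira:16, Ines:10, Nadia:10, Sven:11, Vera:12, Wendy:9, Zane:8.
The smallest farness is 8, for Zane, so Zane has the highest closeness.

Zane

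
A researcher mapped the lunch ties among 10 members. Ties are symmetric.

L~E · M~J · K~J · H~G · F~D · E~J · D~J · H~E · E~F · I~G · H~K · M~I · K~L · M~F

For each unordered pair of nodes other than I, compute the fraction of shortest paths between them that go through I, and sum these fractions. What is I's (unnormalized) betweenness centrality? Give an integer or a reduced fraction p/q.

Pairs whose geodesics pass through I — F–G: 1/2; D–G: 2/5; J–G: 1/3; M–G: 1; M–H: 1/4.
All other pairs contribute 0.
Summing the contributions gives betweenness(I) = 149/60.

149/60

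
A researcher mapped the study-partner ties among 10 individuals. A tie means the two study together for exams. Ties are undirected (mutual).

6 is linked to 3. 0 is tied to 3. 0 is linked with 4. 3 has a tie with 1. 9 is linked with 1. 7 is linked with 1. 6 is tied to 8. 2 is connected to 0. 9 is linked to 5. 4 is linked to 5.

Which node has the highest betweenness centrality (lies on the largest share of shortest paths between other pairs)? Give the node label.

Unnormalized betweenness of each node: 0:27/2, 1:27/2, 2:0, 3:20, 4:9/2, 5:3, 6:8, 7:0, 8:0, 9:9/2.
3 has the largest value, 20, making it the main broker — the node through which the most shortest paths run.

3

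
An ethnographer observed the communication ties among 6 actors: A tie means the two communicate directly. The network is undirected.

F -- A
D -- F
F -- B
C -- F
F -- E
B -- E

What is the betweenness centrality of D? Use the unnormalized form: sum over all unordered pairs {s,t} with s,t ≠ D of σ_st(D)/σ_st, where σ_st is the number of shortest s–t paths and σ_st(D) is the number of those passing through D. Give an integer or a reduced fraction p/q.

No shortest path between any pair of other nodes passes through D.
Summing the contributions gives betweenness(D) = 0.

0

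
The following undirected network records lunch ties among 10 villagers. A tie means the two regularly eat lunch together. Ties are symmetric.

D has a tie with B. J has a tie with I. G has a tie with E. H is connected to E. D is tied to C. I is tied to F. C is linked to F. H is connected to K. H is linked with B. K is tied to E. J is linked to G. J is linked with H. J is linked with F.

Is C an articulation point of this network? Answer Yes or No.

Even without C, every remaining node can still reach every other (the residual graph is connected), so C is not a cut vertex.

No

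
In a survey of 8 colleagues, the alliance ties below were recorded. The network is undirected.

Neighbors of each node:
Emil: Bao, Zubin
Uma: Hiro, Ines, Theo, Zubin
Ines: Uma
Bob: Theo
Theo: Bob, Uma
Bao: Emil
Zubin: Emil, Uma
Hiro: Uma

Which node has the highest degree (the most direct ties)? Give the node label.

Uma

Degrees — Bao:1, Bob:1, Emil:2, Hiro:1, Ines:1, Theo:2, Uma:4, Zubin:2.
The maximum is 4, attained only by Uma.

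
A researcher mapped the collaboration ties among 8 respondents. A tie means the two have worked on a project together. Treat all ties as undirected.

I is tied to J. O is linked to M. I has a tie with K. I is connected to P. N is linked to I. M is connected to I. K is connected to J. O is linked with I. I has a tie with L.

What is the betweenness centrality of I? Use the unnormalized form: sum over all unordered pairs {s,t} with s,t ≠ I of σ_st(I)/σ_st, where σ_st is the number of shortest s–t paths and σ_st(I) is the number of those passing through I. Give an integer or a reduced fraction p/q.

Pairs whose geodesics pass through I — L–P: 1; L–K: 1; L–O: 1; L–M: 1; L–N: 1; L–J: 1; P–K: 1; P–O: 1; P–M: 1; P–N: 1; P–J: 1; K–O: 1; K–M: 1; K–N: 1 … (+5 more pairs).
All other pairs contribute 0.
Summing the contributions gives betweenness(I) = 19.

19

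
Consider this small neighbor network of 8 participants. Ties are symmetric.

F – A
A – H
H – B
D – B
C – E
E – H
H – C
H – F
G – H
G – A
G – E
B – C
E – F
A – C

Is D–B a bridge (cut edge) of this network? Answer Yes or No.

Yes

Without the D–B edge there is no alternate route between D and B, so the network disconnects. It is a bridge.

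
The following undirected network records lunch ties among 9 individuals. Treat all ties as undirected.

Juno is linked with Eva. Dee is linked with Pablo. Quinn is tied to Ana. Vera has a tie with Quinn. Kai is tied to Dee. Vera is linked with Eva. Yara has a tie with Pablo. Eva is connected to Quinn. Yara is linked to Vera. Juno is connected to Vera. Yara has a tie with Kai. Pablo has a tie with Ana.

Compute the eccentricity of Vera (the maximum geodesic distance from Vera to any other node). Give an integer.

Distances from Vera: Ana:2, Dee:3, Eva:1, Juno:1, Kai:2, Pablo:2, Quinn:1, Yara:1.
The largest is 3 (to Dee), so the eccentricity of Vera is 3.

3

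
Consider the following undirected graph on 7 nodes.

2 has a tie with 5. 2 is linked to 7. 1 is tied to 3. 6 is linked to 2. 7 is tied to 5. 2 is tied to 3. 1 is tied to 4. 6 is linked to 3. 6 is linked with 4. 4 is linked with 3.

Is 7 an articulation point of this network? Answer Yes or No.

No

Even without 7, every remaining node can still reach every other (the residual graph is connected), so 7 is not a cut vertex.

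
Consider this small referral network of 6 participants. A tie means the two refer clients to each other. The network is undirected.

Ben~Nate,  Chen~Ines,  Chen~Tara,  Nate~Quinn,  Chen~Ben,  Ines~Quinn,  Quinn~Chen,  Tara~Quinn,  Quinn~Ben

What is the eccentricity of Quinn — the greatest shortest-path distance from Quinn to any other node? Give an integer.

Distances from Quinn: Ben:1, Chen:1, Ines:1, Nate:1, Tara:1.
The largest is 1 (to Nate, Ben, Ines, Chen, and Tara), so the eccentricity of Quinn is 1.

1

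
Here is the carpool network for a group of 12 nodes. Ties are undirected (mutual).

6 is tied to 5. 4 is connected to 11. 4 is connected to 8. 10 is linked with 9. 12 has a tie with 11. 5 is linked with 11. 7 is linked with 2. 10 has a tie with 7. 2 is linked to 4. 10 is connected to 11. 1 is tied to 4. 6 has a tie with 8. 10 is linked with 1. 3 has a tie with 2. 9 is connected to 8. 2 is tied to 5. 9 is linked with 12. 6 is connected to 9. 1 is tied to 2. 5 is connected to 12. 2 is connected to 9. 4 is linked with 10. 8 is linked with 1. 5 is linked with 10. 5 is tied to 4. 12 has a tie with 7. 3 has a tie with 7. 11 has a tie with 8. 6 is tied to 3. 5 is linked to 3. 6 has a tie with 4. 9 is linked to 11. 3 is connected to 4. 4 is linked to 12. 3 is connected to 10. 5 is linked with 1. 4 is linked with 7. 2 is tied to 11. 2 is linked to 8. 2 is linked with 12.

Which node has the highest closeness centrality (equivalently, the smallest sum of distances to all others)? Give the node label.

4

Farness (sum of distances to all others) for each node — 1:17, 2:13, 3:16, 4:12, 5:14, 6:17, 7:17, 8:16, 9:16, 10:15, 11:15, 12:16.
The smallest farness is 12, for 4, so 4 has the highest closeness.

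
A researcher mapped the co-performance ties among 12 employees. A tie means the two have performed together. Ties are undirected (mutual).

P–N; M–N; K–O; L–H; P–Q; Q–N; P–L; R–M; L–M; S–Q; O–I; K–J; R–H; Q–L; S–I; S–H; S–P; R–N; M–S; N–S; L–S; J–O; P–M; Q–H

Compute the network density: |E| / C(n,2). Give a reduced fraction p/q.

There are 24 edges and 12 nodes, so the maximum possible is C(12,2) = 66.
Density = 24/66 = 4/11.

4/11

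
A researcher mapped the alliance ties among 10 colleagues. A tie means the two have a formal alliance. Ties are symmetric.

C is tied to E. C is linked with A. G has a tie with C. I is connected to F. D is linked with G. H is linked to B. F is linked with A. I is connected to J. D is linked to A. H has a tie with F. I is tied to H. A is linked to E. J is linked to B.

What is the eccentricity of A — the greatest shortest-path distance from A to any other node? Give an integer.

Distances from A: B:3, C:1, D:1, E:1, F:1, G:2, H:2, I:2, J:3.
The largest is 3 (to J and B), so the eccentricity of A is 3.

3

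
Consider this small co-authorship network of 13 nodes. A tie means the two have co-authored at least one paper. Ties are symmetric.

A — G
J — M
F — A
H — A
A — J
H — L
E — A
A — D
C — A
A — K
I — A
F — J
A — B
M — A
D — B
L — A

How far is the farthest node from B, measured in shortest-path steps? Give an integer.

Distances from B: A:1, C:2, D:1, E:2, F:2, G:2, H:2, I:2, J:2, K:2, L:2, M:2.
The largest is 2 (to G, M, F, C, E, I, H, J, K, and L), so the eccentricity of B is 2.

2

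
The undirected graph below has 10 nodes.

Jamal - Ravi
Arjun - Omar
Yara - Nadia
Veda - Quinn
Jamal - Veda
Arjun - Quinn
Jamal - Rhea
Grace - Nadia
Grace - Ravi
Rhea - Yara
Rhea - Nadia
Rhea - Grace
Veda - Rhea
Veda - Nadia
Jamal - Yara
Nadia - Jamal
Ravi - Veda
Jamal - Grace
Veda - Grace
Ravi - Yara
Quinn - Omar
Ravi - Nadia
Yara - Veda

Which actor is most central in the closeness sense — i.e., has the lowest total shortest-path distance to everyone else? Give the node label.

Farness (sum of distances to all others) for each node — Arjun:22, Grace:15, Jamal:14, Nadia:14, Omar:22, Quinn:15, Ravi:15, Rhea:15, Veda:11, Yara:15.
The smallest farness is 11, for Veda, so Veda has the highest closeness.

Veda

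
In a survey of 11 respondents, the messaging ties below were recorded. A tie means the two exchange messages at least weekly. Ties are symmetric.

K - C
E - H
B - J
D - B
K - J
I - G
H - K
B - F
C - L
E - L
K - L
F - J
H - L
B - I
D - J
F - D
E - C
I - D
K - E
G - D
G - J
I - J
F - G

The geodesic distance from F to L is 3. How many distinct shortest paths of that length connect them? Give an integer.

1

The shortest distance is 3, and the only length-3 path is F–J–K–L. So there is exactly 1 shortest path.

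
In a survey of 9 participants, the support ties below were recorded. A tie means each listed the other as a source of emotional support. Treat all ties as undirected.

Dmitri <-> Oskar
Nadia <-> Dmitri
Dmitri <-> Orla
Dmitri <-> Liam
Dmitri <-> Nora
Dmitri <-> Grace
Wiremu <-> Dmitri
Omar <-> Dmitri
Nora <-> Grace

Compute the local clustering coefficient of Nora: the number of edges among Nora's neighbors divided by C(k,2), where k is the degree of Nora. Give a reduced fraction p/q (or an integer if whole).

1

Nora's neighbors: Dmitri and Grace (k = 2).
Possible neighbor pairs: C(2,2) = 1. Edges among them: Dmitri–Grace → e = 1.
Clustering(Nora) = 1/1.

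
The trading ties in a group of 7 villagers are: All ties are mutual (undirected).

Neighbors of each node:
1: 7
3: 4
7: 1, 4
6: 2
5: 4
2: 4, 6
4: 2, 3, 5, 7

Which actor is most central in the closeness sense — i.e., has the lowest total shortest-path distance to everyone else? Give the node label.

Farness (sum of distances to all others) for each node — 1:16, 2:11, 3:13, 4:8, 5:13, 6:16, 7:11.
The smallest farness is 8, for 4, so 4 has the highest closeness.

4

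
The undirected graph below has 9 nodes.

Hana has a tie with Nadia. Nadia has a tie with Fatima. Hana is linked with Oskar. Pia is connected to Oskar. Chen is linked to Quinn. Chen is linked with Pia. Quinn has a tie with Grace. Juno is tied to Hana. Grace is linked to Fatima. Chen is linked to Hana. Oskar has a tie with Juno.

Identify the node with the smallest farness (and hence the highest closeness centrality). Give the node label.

Hana

Farness (sum of distances to all others) for each node — Chen:14, Fatima:19, Grace:20, Hana:13, Juno:18, Nadia:16, Oskar:17, Pia:18, Quinn:17.
The smallest farness is 13, for Hana, so Hana has the highest closeness.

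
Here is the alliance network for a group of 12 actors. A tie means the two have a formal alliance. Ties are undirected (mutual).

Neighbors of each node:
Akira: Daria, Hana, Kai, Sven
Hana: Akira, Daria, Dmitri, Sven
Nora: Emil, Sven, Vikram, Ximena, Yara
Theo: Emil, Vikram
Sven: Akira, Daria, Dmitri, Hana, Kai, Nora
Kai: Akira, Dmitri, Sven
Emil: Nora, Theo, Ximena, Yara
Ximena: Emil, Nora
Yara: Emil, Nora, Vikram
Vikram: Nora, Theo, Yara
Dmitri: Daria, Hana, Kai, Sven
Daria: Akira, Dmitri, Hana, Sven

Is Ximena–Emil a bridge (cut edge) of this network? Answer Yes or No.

No

Even without that edge, Ximena still reaches Emil via Ximena – Nora – Emil, so the network stays connected. Not a bridge.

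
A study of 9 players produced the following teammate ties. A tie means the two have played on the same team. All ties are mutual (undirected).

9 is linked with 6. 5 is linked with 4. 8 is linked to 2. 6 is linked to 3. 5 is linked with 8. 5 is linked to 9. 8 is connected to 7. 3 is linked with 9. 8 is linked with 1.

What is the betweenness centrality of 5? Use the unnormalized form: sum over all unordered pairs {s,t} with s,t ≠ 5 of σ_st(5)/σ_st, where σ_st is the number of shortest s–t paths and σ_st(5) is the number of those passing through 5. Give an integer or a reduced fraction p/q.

19

Pairs whose geodesics pass through 5 — 9–2: 1; 9–7: 1; 9–4: 1; 9–1: 1; 9–8: 1; 2–6: 1; 2–3: 1; 2–4: 1; 6–7: 1; 6–4: 1; 6–1: 1; 6–8: 1; 3–7: 1; 3–4: 1 … (+5 more pairs).
All other pairs contribute 0.
Summing the contributions gives betweenness(5) = 19.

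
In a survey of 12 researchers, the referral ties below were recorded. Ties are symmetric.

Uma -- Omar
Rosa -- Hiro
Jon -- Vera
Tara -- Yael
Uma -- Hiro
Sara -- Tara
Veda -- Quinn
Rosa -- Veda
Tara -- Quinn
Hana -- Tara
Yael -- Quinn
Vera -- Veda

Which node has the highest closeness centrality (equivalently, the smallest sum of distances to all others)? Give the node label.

Veda

Farness (sum of distances to all others) for each node — Hana:41, Hiro:34, Jon:42, Omar:52, Quinn:26, Rosa:28, Sara:41, Tara:31, Uma:42, Veda:24, Vera:32, Yael:33.
The smallest farness is 24, for Veda, so Veda has the highest closeness.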